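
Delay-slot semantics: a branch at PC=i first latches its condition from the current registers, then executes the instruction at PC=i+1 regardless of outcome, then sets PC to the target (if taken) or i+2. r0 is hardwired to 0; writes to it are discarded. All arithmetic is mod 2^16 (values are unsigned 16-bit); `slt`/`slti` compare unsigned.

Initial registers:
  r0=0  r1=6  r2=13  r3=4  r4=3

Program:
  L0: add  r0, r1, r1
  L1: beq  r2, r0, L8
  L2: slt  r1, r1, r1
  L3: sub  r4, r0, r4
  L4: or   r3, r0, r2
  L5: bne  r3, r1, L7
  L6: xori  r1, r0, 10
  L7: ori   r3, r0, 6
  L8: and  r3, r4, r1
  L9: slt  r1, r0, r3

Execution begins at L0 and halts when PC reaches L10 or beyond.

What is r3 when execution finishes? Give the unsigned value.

8

[0] add  r0, r1, r1  →  {r0:0, r1:6, r2:13, r3:4, r4:3}
[1] beq  r2, r0, L8  →  {r0:0, r1:6, r2:13, r3:4, r4:3}  ⟨branch fallthrough⟩
[2] slt  r1, r1, r1  →  {r0:0, r1:0, r2:13, r3:4, r4:3}
[3] sub  r4, r0, r4  →  {r0:0, r1:0, r2:13, r3:4, r4:65533}
[4] or   r3, r0, r2  →  {r0:0, r1:0, r2:13, r3:13, r4:65533}
[5] bne  r3, r1, L7  →  {r0:0, r1:0, r2:13, r3:13, r4:65533}  ⟨branch taken⟩
[6] xori  r1, r0, 10  →  {r0:0, r1:10, r2:13, r3:13, r4:65533}
[7] ori   r3, r0, 6  →  {r0:0, r1:10, r2:13, r3:6, r4:65533}
[8] and  r3, r4, r1  →  {r0:0, r1:10, r2:13, r3:8, r4:65533}
[9] slt  r1, r0, r3  →  {r0:0, r1:1, r2:13, r3:8, r4:65533}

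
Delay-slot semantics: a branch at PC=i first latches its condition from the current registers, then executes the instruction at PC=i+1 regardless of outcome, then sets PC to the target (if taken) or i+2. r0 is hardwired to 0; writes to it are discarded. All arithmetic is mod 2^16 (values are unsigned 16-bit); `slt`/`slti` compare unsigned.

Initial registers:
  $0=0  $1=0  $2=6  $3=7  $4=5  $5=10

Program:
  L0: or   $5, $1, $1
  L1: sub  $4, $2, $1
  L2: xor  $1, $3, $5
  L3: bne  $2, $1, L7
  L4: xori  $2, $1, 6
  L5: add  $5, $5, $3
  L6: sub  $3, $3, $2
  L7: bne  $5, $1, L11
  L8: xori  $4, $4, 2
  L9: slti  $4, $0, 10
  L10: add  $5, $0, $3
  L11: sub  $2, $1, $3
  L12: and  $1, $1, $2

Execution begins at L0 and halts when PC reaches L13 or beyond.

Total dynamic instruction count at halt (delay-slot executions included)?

PC=0  or   $5, $1, $1        | $0=0 $1=0 $2=6 $3=7 $4=5 $5=0
PC=1  sub  $4, $2, $1        | $0=0 $1=0 $2=6 $3=7 $4=6 $5=0
PC=2  xor  $1, $3, $5        | $0=0 $1=7 $2=6 $3=7 $4=6 $5=0
PC=3  bne  $2, $1, L7        | $0=0 $1=7 $2=6 $3=7 $4=6 $5=0  [TAKEN]
PC=4  xori  $2, $1, 6        | $0=0 $1=7 $2=1 $3=7 $4=6 $5=0
PC=7  bne  $5, $1, L11       | $0=0 $1=7 $2=1 $3=7 $4=6 $5=0  [TAKEN]
PC=8  xori  $4, $4, 2        | $0=0 $1=7 $2=1 $3=7 $4=4 $5=0
PC=11 sub  $2, $1, $3        | $0=0 $1=7 $2=0 $3=7 $4=4 $5=0
PC=12 and  $1, $1, $2        | $0=0 $1=0 $2=0 $3=7 $4=4 $5=0

9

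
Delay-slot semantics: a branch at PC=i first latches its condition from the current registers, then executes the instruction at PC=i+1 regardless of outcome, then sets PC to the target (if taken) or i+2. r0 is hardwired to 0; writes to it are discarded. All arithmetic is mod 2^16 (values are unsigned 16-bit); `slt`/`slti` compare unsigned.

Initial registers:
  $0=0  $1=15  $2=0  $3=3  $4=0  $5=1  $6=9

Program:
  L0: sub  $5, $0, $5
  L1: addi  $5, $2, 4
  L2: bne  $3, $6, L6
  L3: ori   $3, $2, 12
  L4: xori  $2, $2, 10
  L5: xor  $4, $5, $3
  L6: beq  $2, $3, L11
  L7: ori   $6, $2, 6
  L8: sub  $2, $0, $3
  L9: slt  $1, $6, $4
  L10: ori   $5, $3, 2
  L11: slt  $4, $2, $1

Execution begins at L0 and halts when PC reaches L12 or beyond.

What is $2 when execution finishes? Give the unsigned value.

  step pc=0: sub  $5, $0, $5  regs=(0,15,0,3,0,65535,9)
  step pc=1: addi  $5, $2, 4  regs=(0,15,0,3,0,4,9)
  step pc=2: bne  $3, $6, L6  cond=T  regs=(0,15,0,3,0,4,9)
  step pc=3: ori   $3, $2, 12  regs=(0,15,0,12,0,4,9)
  step pc=6: beq  $2, $3, L11  cond=F  regs=(0,15,0,12,0,4,9)
  step pc=7: ori   $6, $2, 6  regs=(0,15,0,12,0,4,6)
  step pc=8: sub  $2, $0, $3  regs=(0,15,65524,12,0,4,6)
  step pc=9: slt  $1, $6, $4  regs=(0,0,65524,12,0,4,6)
  step pc=10: ori   $5, $3, 2  regs=(0,0,65524,12,0,14,6)
  step pc=11: slt  $4, $2, $1  regs=(0,0,65524,12,0,14,6)

65524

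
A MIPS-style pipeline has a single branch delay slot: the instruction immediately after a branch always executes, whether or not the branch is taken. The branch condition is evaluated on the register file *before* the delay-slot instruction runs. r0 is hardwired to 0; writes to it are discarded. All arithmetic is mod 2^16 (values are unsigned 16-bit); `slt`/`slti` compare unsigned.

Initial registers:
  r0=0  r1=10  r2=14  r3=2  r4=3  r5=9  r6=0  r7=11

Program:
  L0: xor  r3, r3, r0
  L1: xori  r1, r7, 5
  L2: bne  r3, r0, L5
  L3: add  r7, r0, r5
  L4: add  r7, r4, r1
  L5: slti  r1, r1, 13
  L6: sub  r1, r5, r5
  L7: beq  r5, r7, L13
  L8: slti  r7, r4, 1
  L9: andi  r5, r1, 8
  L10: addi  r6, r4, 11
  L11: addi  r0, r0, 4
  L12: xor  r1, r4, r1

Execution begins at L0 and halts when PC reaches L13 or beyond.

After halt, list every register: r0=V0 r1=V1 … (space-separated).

r0=0 r1=0 r2=14 r3=2 r4=3 r5=9 r6=0 r7=0

[0] xor  r3, r3, r0  →  {r0:0, r1:10, r2:14, r3:2, r4:3, r5:9, r6:0, r7:11}
[1] xori  r1, r7, 5  →  {r0:0, r1:14, r2:14, r3:2, r4:3, r5:9, r6:0, r7:11}
[2] bne  r3, r0, L5  →  {r0:0, r1:14, r2:14, r3:2, r4:3, r5:9, r6:0, r7:11}  ⟨branch taken⟩
[3] add  r7, r0, r5  →  {r0:0, r1:14, r2:14, r3:2, r4:3, r5:9, r6:0, r7:9}
[5] slti  r1, r1, 13  →  {r0:0, r1:0, r2:14, r3:2, r4:3, r5:9, r6:0, r7:9}
[6] sub  r1, r5, r5  →  {r0:0, r1:0, r2:14, r3:2, r4:3, r5:9, r6:0, r7:9}
[7] beq  r5, r7, L13  →  {r0:0, r1:0, r2:14, r3:2, r4:3, r5:9, r6:0, r7:9}  ⟨branch taken⟩
[8] slti  r7, r4, 1  →  {r0:0, r1:0, r2:14, r3:2, r4:3, r5:9, r6:0, r7:0}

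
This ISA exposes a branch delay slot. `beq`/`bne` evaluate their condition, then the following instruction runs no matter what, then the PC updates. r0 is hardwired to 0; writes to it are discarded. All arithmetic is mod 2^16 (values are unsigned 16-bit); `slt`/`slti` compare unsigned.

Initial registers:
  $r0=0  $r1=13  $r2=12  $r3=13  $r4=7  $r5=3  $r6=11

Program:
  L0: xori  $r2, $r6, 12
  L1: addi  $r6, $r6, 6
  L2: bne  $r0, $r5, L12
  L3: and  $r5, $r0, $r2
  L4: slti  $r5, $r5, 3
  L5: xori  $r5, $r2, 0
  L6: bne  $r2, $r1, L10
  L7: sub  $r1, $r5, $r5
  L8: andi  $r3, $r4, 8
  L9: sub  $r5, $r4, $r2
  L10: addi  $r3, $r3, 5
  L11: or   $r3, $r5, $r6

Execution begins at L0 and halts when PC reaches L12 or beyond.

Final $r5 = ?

[0] xori  $r2, $r6, 12  →  {$r0:0, $r1:13, $r2:7, $r3:13, $r4:7, $r5:3, $r6:11}
[1] addi  $r6, $r6, 6  →  {$r0:0, $r1:13, $r2:7, $r3:13, $r4:7, $r5:3, $r6:17}
[2] bne  $r0, $r5, L12  →  {$r0:0, $r1:13, $r2:7, $r3:13, $r4:7, $r5:3, $r6:17}  ⟨branch taken⟩
[3] and  $r5, $r0, $r2  →  {$r0:0, $r1:13, $r2:7, $r3:13, $r4:7, $r5:0, $r6:17}

0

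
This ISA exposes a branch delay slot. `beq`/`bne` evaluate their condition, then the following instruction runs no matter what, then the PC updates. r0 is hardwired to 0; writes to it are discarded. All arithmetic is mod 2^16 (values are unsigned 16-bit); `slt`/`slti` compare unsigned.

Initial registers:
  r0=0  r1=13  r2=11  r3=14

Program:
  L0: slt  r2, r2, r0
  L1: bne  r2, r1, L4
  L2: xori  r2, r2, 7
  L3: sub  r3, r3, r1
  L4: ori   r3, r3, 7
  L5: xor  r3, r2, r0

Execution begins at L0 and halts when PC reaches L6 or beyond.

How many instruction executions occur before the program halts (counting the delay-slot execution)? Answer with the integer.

[0] slt  r2, r2, r0  →  {r0:0, r1:13, r2:0, r3:14}
[1] bne  r2, r1, L4  →  {r0:0, r1:13, r2:0, r3:14}  ⟨branch taken⟩
[2] xori  r2, r2, 7  →  {r0:0, r1:13, r2:7, r3:14}
[4] ori   r3, r3, 7  →  {r0:0, r1:13, r2:7, r3:15}
[5] xor  r3, r2, r0  →  {r0:0, r1:13, r2:7, r3:7}

5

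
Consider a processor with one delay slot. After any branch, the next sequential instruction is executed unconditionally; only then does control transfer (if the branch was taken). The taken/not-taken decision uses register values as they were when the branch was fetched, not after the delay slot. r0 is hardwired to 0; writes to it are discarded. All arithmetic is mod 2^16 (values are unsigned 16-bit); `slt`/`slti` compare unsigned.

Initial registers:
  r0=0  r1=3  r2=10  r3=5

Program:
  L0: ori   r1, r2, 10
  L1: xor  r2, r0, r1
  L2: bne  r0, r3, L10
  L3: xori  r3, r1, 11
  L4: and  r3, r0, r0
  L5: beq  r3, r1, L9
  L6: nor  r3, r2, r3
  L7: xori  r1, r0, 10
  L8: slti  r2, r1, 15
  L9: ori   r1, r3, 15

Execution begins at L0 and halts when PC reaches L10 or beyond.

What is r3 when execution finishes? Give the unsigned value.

1

PC=0  ori   r1, r2, 10       | r0=0 r1=10 r2=10 r3=5
PC=1  xor  r2, r0, r1        | r0=0 r1=10 r2=10 r3=5
PC=2  bne  r0, r3, L10       | r0=0 r1=10 r2=10 r3=5  [TAKEN]
PC=3  xori  r3, r1, 11       | r0=0 r1=10 r2=10 r3=1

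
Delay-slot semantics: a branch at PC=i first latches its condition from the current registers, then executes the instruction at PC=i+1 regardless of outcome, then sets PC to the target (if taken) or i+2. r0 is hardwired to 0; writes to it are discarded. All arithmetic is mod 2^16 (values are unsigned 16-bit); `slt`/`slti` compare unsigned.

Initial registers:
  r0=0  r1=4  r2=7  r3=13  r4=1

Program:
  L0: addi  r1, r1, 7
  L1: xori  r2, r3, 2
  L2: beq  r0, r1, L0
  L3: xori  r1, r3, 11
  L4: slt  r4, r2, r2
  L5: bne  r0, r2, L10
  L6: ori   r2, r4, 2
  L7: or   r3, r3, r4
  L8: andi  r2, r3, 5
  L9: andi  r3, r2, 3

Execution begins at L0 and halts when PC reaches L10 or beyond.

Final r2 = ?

2

#0 addi  r1, r1, 7 ; 0/11/7/13/1
#1 xori  r2, r3, 2 ; 0/11/15/13/1
#2 beq  r0, r1, L0 ; 0/11/15/13/1 ; →fallthru
#3 xori  r1, r3, 11 ; 0/6/15/13/1
#4 slt  r4, r2, r2 ; 0/6/15/13/0
#5 bne  r0, r2, L10 ; 0/6/15/13/0 ; →target
#6 ori   r2, r4, 2 ; 0/6/2/13/0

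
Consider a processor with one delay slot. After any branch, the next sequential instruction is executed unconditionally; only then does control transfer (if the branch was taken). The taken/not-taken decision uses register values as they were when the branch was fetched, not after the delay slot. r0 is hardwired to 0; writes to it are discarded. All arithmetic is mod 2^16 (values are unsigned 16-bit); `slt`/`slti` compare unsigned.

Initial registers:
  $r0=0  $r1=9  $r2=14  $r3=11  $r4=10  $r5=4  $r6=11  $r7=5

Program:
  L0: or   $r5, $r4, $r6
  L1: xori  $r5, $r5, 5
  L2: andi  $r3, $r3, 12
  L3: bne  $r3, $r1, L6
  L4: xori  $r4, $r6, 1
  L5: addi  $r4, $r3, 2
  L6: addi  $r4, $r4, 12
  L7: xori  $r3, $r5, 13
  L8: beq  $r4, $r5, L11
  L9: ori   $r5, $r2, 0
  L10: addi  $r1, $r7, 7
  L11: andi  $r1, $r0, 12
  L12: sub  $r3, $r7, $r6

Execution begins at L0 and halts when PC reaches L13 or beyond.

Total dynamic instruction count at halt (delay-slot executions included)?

  step pc=0: or   $r5, $r4, $r6  regs=(0,9,14,11,10,11,11,5)
  step pc=1: xori  $r5, $r5, 5  regs=(0,9,14,11,10,14,11,5)
  step pc=2: andi  $r3, $r3, 12  regs=(0,9,14,8,10,14,11,5)
  step pc=3: bne  $r3, $r1, L6  cond=T  regs=(0,9,14,8,10,14,11,5)
  step pc=4: xori  $r4, $r6, 1  regs=(0,9,14,8,10,14,11,5)
  step pc=6: addi  $r4, $r4, 12  regs=(0,9,14,8,22,14,11,5)
  step pc=7: xori  $r3, $r5, 13  regs=(0,9,14,3,22,14,11,5)
  step pc=8: beq  $r4, $r5, L11  cond=F  regs=(0,9,14,3,22,14,11,5)
  step pc=9: ori   $r5, $r2, 0  regs=(0,9,14,3,22,14,11,5)
  step pc=10: addi  $r1, $r7, 7  regs=(0,12,14,3,22,14,11,5)
  step pc=11: andi  $r1, $r0, 12  regs=(0,0,14,3,22,14,11,5)
  step pc=12: sub  $r3, $r7, $r6  regs=(0,0,14,65530,22,14,11,5)

12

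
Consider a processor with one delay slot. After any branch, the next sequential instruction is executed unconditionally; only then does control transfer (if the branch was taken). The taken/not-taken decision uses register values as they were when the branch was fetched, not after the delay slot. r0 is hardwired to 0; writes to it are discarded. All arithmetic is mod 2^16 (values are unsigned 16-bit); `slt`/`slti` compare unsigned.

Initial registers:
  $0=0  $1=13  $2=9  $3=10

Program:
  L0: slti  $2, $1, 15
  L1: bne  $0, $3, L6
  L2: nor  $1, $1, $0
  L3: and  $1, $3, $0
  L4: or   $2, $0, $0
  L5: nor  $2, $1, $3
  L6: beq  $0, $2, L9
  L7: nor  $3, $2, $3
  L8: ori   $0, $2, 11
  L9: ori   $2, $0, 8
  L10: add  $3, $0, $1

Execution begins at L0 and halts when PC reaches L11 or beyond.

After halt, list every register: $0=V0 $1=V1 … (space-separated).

#0 slti  $2, $1, 15 ; 0/13/1/10
#1 bne  $0, $3, L6 ; 0/13/1/10 ; →target
#2 nor  $1, $1, $0 ; 0/65522/1/10
#6 beq  $0, $2, L9 ; 0/65522/1/10 ; →fallthru
#7 nor  $3, $2, $3 ; 0/65522/1/65524
#8 ori   $0, $2, 11 ; 0/65522/1/65524
#9 ori   $2, $0, 8 ; 0/65522/8/65524
#10 add  $3, $0, $1 ; 0/65522/8/65522

$0=0 $1=65522 $2=8 $3=65522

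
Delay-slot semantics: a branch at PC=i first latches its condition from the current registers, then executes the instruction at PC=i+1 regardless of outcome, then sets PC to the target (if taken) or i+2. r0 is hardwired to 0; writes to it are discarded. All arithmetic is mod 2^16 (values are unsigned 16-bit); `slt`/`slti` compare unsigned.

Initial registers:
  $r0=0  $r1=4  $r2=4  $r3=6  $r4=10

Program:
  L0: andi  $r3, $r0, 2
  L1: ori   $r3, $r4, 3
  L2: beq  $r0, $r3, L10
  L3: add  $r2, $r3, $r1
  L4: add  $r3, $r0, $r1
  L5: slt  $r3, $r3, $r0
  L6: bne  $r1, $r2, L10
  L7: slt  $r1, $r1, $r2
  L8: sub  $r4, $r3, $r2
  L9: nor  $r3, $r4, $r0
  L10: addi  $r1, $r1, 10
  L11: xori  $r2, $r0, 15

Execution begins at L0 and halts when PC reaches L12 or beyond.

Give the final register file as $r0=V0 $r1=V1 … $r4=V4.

PC=0  andi  $r3, $r0, 2      | $r0=0 $r1=4 $r2=4 $r3=0 $r4=10
PC=1  ori   $r3, $r4, 3      | $r0=0 $r1=4 $r2=4 $r3=11 $r4=10
PC=2  beq  $r0, $r3, L10     | $r0=0 $r1=4 $r2=4 $r3=11 $r4=10  [not taken]
PC=3  add  $r2, $r3, $r1     | $r0=0 $r1=4 $r2=15 $r3=11 $r4=10
PC=4  add  $r3, $r0, $r1     | $r0=0 $r1=4 $r2=15 $r3=4 $r4=10
PC=5  slt  $r3, $r3, $r0     | $r0=0 $r1=4 $r2=15 $r3=0 $r4=10
PC=6  bne  $r1, $r2, L10     | $r0=0 $r1=4 $r2=15 $r3=0 $r4=10  [TAKEN]
PC=7  slt  $r1, $r1, $r2     | $r0=0 $r1=1 $r2=15 $r3=0 $r4=10
PC=10 addi  $r1, $r1, 10     | $r0=0 $r1=11 $r2=15 $r3=0 $r4=10
PC=11 xori  $r2, $r0, 15     | $r0=0 $r1=11 $r2=15 $r3=0 $r4=10

$r0=0 $r1=11 $r2=15 $r3=0 $r4=10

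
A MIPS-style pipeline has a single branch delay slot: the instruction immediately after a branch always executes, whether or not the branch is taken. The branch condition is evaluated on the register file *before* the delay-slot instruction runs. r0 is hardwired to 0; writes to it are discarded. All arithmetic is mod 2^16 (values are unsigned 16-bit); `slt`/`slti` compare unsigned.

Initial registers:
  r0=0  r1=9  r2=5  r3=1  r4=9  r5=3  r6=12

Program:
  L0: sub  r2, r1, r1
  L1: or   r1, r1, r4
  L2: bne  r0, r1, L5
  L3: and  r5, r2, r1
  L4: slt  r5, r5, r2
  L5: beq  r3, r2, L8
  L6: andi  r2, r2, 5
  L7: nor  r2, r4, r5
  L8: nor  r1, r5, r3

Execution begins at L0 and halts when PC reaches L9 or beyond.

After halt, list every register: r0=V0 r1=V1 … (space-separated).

r0=0 r1=65534 r2=65526 r3=1 r4=9 r5=0 r6=12

  step pc=0: sub  r2, r1, r1  regs=(0,9,0,1,9,3,12)
  step pc=1: or   r1, r1, r4  regs=(0,9,0,1,9,3,12)
  step pc=2: bne  r0, r1, L5  cond=T  regs=(0,9,0,1,9,3,12)
  step pc=3: and  r5, r2, r1  regs=(0,9,0,1,9,0,12)
  step pc=5: beq  r3, r2, L8  cond=F  regs=(0,9,0,1,9,0,12)
  step pc=6: andi  r2, r2, 5  regs=(0,9,0,1,9,0,12)
  step pc=7: nor  r2, r4, r5  regs=(0,9,65526,1,9,0,12)
  step pc=8: nor  r1, r5, r3  regs=(0,65534,65526,1,9,0,12)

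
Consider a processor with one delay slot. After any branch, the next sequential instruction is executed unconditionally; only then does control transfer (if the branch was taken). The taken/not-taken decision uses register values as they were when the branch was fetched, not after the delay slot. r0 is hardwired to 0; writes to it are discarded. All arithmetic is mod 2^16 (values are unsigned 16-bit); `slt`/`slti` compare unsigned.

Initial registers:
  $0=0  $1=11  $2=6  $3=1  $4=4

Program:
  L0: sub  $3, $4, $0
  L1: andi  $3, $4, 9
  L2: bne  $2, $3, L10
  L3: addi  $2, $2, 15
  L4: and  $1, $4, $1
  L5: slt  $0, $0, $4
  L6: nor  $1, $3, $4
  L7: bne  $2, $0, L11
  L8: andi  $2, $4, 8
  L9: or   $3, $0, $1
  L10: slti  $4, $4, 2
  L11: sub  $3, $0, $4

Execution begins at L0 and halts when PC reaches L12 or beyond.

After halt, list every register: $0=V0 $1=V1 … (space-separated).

$0=0 $1=11 $2=21 $3=0 $4=0

[0] sub  $3, $4, $0  →  {$0:0, $1:11, $2:6, $3:4, $4:4}
[1] andi  $3, $4, 9  →  {$0:0, $1:11, $2:6, $3:0, $4:4}
[2] bne  $2, $3, L10  →  {$0:0, $1:11, $2:6, $3:0, $4:4}  ⟨branch taken⟩
[3] addi  $2, $2, 15  →  {$0:0, $1:11, $2:21, $3:0, $4:4}
[10] slti  $4, $4, 2  →  {$0:0, $1:11, $2:21, $3:0, $4:0}
[11] sub  $3, $0, $4  →  {$0:0, $1:11, $2:21, $3:0, $4:0}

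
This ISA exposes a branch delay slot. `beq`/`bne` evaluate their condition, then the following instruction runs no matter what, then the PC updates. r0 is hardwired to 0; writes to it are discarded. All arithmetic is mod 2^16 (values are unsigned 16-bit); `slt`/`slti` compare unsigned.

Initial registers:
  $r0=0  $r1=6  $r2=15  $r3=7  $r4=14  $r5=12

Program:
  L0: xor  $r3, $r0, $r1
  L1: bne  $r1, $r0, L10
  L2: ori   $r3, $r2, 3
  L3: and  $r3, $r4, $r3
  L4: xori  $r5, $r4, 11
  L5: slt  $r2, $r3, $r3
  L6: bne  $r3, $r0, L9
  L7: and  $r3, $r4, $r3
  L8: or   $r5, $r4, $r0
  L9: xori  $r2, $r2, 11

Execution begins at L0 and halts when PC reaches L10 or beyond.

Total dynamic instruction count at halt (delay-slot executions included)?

  step pc=0: xor  $r3, $r0, $r1  regs=(0,6,15,6,14,12)
  step pc=1: bne  $r1, $r0, L10  cond=T  regs=(0,6,15,6,14,12)
  step pc=2: ori   $r3, $r2, 3  regs=(0,6,15,15,14,12)

3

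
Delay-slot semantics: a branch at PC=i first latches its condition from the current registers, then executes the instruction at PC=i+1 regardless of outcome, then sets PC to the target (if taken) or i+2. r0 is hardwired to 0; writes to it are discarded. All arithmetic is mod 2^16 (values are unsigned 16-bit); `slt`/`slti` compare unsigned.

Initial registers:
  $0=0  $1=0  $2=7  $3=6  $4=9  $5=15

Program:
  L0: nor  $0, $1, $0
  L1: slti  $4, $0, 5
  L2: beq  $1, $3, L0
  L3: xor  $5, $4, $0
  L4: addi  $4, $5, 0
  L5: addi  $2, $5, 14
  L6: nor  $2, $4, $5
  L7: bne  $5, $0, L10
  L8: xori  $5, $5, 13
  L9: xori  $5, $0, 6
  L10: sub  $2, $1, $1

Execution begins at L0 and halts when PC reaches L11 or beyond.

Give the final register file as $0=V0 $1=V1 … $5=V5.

$0=0 $1=0 $2=0 $3=6 $4=1 $5=12

  step pc=0: nor  $0, $1, $0  regs=(0,0,7,6,9,15)
  step pc=1: slti  $4, $0, 5  regs=(0,0,7,6,1,15)
  step pc=2: beq  $1, $3, L0  cond=F  regs=(0,0,7,6,1,15)
  step pc=3: xor  $5, $4, $0  regs=(0,0,7,6,1,1)
  step pc=4: addi  $4, $5, 0  regs=(0,0,7,6,1,1)
  step pc=5: addi  $2, $5, 14  regs=(0,0,15,6,1,1)
  step pc=6: nor  $2, $4, $5  regs=(0,0,65534,6,1,1)
  step pc=7: bne  $5, $0, L10  cond=T  regs=(0,0,65534,6,1,1)
  step pc=8: xori  $5, $5, 13  regs=(0,0,65534,6,1,12)
  step pc=10: sub  $2, $1, $1  regs=(0,0,0,6,1,12)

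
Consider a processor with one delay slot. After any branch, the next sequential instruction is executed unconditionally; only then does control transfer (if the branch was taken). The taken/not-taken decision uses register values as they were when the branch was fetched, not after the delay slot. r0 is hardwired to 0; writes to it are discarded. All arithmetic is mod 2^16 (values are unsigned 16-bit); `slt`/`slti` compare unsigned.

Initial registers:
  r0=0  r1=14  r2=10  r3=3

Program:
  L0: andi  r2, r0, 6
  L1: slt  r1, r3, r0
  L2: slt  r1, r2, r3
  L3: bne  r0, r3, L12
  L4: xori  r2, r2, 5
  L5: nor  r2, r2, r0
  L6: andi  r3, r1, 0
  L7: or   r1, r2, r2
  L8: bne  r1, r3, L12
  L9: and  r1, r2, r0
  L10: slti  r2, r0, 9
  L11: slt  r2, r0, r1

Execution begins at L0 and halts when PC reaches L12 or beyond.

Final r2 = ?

  step pc=0: andi  r2, r0, 6  regs=(0,14,0,3)
  step pc=1: slt  r1, r3, r0  regs=(0,0,0,3)
  step pc=2: slt  r1, r2, r3  regs=(0,1,0,3)
  step pc=3: bne  r0, r3, L12  cond=T  regs=(0,1,0,3)
  step pc=4: xori  r2, r2, 5  regs=(0,1,5,3)

5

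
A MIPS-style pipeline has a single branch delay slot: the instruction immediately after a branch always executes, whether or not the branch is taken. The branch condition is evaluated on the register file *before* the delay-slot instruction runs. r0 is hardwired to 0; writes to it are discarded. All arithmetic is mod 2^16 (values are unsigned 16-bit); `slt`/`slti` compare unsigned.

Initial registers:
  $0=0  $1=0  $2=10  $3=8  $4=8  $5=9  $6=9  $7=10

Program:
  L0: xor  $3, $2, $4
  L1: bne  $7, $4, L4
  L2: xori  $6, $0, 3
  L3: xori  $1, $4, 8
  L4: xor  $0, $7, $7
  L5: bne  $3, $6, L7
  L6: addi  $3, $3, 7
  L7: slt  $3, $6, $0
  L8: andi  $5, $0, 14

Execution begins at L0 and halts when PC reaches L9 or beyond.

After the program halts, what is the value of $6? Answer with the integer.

#0 xor  $3, $2, $4 ; 0/0/10/2/8/9/9/10
#1 bne  $7, $4, L4 ; 0/0/10/2/8/9/9/10 ; →target
#2 xori  $6, $0, 3 ; 0/0/10/2/8/9/3/10
#4 xor  $0, $7, $7 ; 0/0/10/2/8/9/3/10
#5 bne  $3, $6, L7 ; 0/0/10/2/8/9/3/10 ; →target
#6 addi  $3, $3, 7 ; 0/0/10/9/8/9/3/10
#7 slt  $3, $6, $0 ; 0/0/10/0/8/9/3/10
#8 andi  $5, $0, 14 ; 0/0/10/0/8/0/3/10

3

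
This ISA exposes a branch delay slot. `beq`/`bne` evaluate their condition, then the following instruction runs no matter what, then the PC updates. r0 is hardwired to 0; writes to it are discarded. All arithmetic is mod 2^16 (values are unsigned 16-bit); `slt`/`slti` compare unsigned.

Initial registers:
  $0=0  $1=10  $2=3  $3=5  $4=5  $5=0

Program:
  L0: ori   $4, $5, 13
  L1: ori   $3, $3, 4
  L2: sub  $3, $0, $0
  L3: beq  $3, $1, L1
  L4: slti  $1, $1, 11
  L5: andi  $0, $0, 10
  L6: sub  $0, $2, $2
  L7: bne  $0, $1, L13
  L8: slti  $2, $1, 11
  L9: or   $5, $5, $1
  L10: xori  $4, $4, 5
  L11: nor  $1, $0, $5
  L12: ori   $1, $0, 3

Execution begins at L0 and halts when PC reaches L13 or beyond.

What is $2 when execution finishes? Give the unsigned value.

1

[0] ori   $4, $5, 13  →  {$0:0, $1:10, $2:3, $3:5, $4:13, $5:0}
[1] ori   $3, $3, 4  →  {$0:0, $1:10, $2:3, $3:5, $4:13, $5:0}
[2] sub  $3, $0, $0  →  {$0:0, $1:10, $2:3, $3:0, $4:13, $5:0}
[3] beq  $3, $1, L1  →  {$0:0, $1:10, $2:3, $3:0, $4:13, $5:0}  ⟨branch fallthrough⟩
[4] slti  $1, $1, 11  →  {$0:0, $1:1, $2:3, $3:0, $4:13, $5:0}
[5] andi  $0, $0, 10  →  {$0:0, $1:1, $2:3, $3:0, $4:13, $5:0}
[6] sub  $0, $2, $2  →  {$0:0, $1:1, $2:3, $3:0, $4:13, $5:0}
[7] bne  $0, $1, L13  →  {$0:0, $1:1, $2:3, $3:0, $4:13, $5:0}  ⟨branch taken⟩
[8] slti  $2, $1, 11  →  {$0:0, $1:1, $2:1, $3:0, $4:13, $5:0}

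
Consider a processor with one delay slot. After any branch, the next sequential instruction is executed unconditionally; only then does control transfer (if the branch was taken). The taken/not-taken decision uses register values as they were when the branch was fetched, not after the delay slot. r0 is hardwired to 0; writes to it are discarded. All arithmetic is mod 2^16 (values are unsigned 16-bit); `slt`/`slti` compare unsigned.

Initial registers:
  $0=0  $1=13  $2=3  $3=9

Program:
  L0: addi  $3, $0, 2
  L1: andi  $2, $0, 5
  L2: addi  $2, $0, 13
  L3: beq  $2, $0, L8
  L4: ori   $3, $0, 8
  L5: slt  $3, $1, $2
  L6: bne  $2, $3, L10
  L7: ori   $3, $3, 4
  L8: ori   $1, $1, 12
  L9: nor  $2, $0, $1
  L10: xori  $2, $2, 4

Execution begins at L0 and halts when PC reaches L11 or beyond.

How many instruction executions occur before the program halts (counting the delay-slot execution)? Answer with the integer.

9

[0] addi  $3, $0, 2  →  {$0:0, $1:13, $2:3, $3:2}
[1] andi  $2, $0, 5  →  {$0:0, $1:13, $2:0, $3:2}
[2] addi  $2, $0, 13  →  {$0:0, $1:13, $2:13, $3:2}
[3] beq  $2, $0, L8  →  {$0:0, $1:13, $2:13, $3:2}  ⟨branch fallthrough⟩
[4] ori   $3, $0, 8  →  {$0:0, $1:13, $2:13, $3:8}
[5] slt  $3, $1, $2  →  {$0:0, $1:13, $2:13, $3:0}
[6] bne  $2, $3, L10  →  {$0:0, $1:13, $2:13, $3:0}  ⟨branch taken⟩
[7] ori   $3, $3, 4  →  {$0:0, $1:13, $2:13, $3:4}
[10] xori  $2, $2, 4  →  {$0:0, $1:13, $2:9, $3:4}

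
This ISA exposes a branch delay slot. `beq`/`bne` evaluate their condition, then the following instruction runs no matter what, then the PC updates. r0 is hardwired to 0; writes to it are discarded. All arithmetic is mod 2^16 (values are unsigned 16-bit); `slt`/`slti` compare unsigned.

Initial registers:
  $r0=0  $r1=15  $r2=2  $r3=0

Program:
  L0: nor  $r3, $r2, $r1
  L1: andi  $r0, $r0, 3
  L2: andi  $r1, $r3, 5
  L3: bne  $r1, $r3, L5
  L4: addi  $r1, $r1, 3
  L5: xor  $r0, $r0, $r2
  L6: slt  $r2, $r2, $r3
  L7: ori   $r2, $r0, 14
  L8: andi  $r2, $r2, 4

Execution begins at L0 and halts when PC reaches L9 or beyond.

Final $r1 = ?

PC=0  nor  $r3, $r2, $r1     | $r0=0 $r1=15 $r2=2 $r3=65520
PC=1  andi  $r0, $r0, 3      | $r0=0 $r1=15 $r2=2 $r3=65520
PC=2  andi  $r1, $r3, 5      | $r0=0 $r1=0 $r2=2 $r3=65520
PC=3  bne  $r1, $r3, L5      | $r0=0 $r1=0 $r2=2 $r3=65520  [TAKEN]
PC=4  addi  $r1, $r1, 3      | $r0=0 $r1=3 $r2=2 $r3=65520
PC=5  xor  $r0, $r0, $r2     | $r0=0 $r1=3 $r2=2 $r3=65520
PC=6  slt  $r2, $r2, $r3     | $r0=0 $r1=3 $r2=1 $r3=65520
PC=7  ori   $r2, $r0, 14     | $r0=0 $r1=3 $r2=14 $r3=65520
PC=8  andi  $r2, $r2, 4      | $r0=0 $r1=3 $r2=4 $r3=65520

3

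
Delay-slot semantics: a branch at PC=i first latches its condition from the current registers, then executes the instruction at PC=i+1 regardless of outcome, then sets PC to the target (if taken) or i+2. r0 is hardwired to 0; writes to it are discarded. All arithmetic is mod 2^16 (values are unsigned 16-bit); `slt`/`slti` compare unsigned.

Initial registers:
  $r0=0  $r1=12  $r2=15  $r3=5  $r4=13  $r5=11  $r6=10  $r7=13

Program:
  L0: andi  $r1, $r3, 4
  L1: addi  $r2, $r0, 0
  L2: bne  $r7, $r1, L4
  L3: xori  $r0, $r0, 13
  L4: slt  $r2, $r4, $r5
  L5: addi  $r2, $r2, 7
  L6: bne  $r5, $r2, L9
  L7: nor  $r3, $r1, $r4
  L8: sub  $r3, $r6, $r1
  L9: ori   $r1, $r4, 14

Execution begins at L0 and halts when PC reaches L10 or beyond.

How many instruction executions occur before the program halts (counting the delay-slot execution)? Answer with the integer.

9

#0 andi  $r1, $r3, 4 ; 0/4/15/5/13/11/10/13
#1 addi  $r2, $r0, 0 ; 0/4/0/5/13/11/10/13
#2 bne  $r7, $r1, L4 ; 0/4/0/5/13/11/10/13 ; →target
#3 xori  $r0, $r0, 13 ; 0/4/0/5/13/11/10/13
#4 slt  $r2, $r4, $r5 ; 0/4/0/5/13/11/10/13
#5 addi  $r2, $r2, 7 ; 0/4/7/5/13/11/10/13
#6 bne  $r5, $r2, L9 ; 0/4/7/5/13/11/10/13 ; →target
#7 nor  $r3, $r1, $r4 ; 0/4/7/65522/13/11/10/13
#9 ori   $r1, $r4, 14 ; 0/15/7/65522/13/11/10/13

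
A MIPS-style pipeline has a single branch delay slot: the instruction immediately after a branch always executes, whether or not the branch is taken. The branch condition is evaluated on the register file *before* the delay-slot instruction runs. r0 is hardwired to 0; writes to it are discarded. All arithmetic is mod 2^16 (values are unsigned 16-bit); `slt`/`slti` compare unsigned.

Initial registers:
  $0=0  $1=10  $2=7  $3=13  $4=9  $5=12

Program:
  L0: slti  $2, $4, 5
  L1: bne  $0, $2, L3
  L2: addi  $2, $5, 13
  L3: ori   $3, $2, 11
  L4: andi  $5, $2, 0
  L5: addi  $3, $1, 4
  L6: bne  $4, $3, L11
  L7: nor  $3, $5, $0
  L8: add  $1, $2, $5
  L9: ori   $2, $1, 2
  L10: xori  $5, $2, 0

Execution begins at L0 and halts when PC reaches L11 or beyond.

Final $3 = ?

65535

  step pc=0: slti  $2, $4, 5  regs=(0,10,0,13,9,12)
  step pc=1: bne  $0, $2, L3  cond=F  regs=(0,10,0,13,9,12)
  step pc=2: addi  $2, $5, 13  regs=(0,10,25,13,9,12)
  step pc=3: ori   $3, $2, 11  regs=(0,10,25,27,9,12)
  step pc=4: andi  $5, $2, 0  regs=(0,10,25,27,9,0)
  step pc=5: addi  $3, $1, 4  regs=(0,10,25,14,9,0)
  step pc=6: bne  $4, $3, L11  cond=T  regs=(0,10,25,14,9,0)
  step pc=7: nor  $3, $5, $0  regs=(0,10,25,65535,9,0)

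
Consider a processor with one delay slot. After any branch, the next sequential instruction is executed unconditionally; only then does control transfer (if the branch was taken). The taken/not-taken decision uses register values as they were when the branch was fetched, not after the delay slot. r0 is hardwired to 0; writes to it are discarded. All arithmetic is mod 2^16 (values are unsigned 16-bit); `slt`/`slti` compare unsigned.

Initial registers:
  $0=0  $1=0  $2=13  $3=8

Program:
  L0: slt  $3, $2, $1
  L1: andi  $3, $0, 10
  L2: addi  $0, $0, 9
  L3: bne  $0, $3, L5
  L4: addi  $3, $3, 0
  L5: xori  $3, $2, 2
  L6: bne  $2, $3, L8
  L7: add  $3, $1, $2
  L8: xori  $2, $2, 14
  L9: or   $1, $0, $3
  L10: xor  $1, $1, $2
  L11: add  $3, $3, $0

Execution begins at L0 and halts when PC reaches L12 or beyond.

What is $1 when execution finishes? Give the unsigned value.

PC=0  slt  $3, $2, $1        | $0=0 $1=0 $2=13 $3=0
PC=1  andi  $3, $0, 10       | $0=0 $1=0 $2=13 $3=0
PC=2  addi  $0, $0, 9        | $0=0 $1=0 $2=13 $3=0
PC=3  bne  $0, $3, L5        | $0=0 $1=0 $2=13 $3=0  [not taken]
PC=4  addi  $3, $3, 0        | $0=0 $1=0 $2=13 $3=0
PC=5  xori  $3, $2, 2        | $0=0 $1=0 $2=13 $3=15
PC=6  bne  $2, $3, L8        | $0=0 $1=0 $2=13 $3=15  [TAKEN]
PC=7  add  $3, $1, $2        | $0=0 $1=0 $2=13 $3=13
PC=8  xori  $2, $2, 14       | $0=0 $1=0 $2=3 $3=13
PC=9  or   $1, $0, $3        | $0=0 $1=13 $2=3 $3=13
PC=10 xor  $1, $1, $2        | $0=0 $1=14 $2=3 $3=13
PC=11 add  $3, $3, $0        | $0=0 $1=14 $2=3 $3=13

14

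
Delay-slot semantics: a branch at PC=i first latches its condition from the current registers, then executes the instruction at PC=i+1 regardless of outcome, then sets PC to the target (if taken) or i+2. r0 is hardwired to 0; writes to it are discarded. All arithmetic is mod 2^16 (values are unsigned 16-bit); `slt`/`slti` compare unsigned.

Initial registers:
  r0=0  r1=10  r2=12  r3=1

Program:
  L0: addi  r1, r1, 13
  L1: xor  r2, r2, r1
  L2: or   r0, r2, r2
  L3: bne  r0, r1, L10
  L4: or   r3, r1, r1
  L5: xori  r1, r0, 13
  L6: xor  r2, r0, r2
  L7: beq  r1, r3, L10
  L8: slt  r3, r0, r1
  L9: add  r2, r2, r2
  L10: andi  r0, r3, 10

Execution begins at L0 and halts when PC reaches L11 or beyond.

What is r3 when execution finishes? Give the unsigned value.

23

PC=0  addi  r1, r1, 13       | r0=0 r1=23 r2=12 r3=1
PC=1  xor  r2, r2, r1        | r0=0 r1=23 r2=27 r3=1
PC=2  or   r0, r2, r2        | r0=0 r1=23 r2=27 r3=1
PC=3  bne  r0, r1, L10       | r0=0 r1=23 r2=27 r3=1  [TAKEN]
PC=4  or   r3, r1, r1        | r0=0 r1=23 r2=27 r3=23
PC=10 andi  r0, r3, 10       | r0=0 r1=23 r2=27 r3=23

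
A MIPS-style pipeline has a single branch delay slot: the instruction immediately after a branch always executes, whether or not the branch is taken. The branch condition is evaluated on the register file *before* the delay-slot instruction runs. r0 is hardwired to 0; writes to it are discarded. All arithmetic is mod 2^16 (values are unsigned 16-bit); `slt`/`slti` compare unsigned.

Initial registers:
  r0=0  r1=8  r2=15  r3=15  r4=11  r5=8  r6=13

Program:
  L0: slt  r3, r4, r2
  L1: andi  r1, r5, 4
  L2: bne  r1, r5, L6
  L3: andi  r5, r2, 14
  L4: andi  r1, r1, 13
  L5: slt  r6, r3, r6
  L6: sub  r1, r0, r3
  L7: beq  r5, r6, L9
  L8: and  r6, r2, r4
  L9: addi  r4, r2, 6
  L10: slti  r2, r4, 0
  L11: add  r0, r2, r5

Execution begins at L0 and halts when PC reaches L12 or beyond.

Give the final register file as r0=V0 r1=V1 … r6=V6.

r0=0 r1=65535 r2=0 r3=1 r4=21 r5=14 r6=11

#0 slt  r3, r4, r2 ; 0/8/15/1/11/8/13
#1 andi  r1, r5, 4 ; 0/0/15/1/11/8/13
#2 bne  r1, r5, L6 ; 0/0/15/1/11/8/13 ; →target
#3 andi  r5, r2, 14 ; 0/0/15/1/11/14/13
#6 sub  r1, r0, r3 ; 0/65535/15/1/11/14/13
#7 beq  r5, r6, L9 ; 0/65535/15/1/11/14/13 ; →fallthru
#8 and  r6, r2, r4 ; 0/65535/15/1/11/14/11
#9 addi  r4, r2, 6 ; 0/65535/15/1/21/14/11
#10 slti  r2, r4, 0 ; 0/65535/0/1/21/14/11
#11 add  r0, r2, r5 ; 0/65535/0/1/21/14/11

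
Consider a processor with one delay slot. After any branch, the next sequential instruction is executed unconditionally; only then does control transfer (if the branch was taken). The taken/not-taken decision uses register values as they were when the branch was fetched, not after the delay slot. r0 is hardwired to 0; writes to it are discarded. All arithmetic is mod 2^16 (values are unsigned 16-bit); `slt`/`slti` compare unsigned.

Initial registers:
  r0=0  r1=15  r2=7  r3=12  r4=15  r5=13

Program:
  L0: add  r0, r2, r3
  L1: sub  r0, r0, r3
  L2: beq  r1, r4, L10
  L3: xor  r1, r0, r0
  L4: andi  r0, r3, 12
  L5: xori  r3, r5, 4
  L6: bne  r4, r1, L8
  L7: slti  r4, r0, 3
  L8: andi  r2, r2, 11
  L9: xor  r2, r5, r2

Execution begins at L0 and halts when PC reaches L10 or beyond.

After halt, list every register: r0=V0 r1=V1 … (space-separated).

  step pc=0: add  r0, r2, r3  regs=(0,15,7,12,15,13)
  step pc=1: sub  r0, r0, r3  regs=(0,15,7,12,15,13)
  step pc=2: beq  r1, r4, L10  cond=T  regs=(0,15,7,12,15,13)
  step pc=3: xor  r1, r0, r0  regs=(0,0,7,12,15,13)

r0=0 r1=0 r2=7 r3=12 r4=15 r5=13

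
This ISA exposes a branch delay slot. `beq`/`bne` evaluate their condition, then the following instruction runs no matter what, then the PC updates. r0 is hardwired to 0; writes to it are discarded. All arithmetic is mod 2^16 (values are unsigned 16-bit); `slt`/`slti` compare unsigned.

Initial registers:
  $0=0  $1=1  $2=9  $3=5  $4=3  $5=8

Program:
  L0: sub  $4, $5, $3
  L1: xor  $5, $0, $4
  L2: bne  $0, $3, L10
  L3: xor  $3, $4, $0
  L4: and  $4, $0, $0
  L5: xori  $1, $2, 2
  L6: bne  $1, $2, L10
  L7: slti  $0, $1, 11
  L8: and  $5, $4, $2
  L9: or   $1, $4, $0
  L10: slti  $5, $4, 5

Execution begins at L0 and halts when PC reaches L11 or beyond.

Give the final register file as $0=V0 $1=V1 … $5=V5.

[0] sub  $4, $5, $3  →  {$0:0, $1:1, $2:9, $3:5, $4:3, $5:8}
[1] xor  $5, $0, $4  →  {$0:0, $1:1, $2:9, $3:5, $4:3, $5:3}
[2] bne  $0, $3, L10  →  {$0:0, $1:1, $2:9, $3:5, $4:3, $5:3}  ⟨branch taken⟩
[3] xor  $3, $4, $0  →  {$0:0, $1:1, $2:9, $3:3, $4:3, $5:3}
[10] slti  $5, $4, 5  →  {$0:0, $1:1, $2:9, $3:3, $4:3, $5:1}

$0=0 $1=1 $2=9 $3=3 $4=3 $5=1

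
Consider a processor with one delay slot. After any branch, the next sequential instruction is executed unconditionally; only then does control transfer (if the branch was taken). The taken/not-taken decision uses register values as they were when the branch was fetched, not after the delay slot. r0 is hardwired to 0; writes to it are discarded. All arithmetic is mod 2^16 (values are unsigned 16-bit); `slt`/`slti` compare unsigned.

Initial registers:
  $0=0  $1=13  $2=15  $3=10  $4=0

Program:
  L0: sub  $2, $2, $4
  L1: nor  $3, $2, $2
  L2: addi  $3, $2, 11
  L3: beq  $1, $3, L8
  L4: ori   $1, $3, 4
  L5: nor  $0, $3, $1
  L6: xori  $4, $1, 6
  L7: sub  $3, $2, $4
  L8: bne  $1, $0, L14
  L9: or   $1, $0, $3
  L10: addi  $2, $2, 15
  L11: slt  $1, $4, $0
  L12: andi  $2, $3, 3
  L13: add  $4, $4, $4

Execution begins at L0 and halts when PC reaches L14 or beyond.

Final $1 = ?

65527

[0] sub  $2, $2, $4  →  {$0:0, $1:13, $2:15, $3:10, $4:0}
[1] nor  $3, $2, $2  →  {$0:0, $1:13, $2:15, $3:65520, $4:0}
[2] addi  $3, $2, 11  →  {$0:0, $1:13, $2:15, $3:26, $4:0}
[3] beq  $1, $3, L8  →  {$0:0, $1:13, $2:15, $3:26, $4:0}  ⟨branch fallthrough⟩
[4] ori   $1, $3, 4  →  {$0:0, $1:30, $2:15, $3:26, $4:0}
[5] nor  $0, $3, $1  →  {$0:0, $1:30, $2:15, $3:26, $4:0}
[6] xori  $4, $1, 6  →  {$0:0, $1:30, $2:15, $3:26, $4:24}
[7] sub  $3, $2, $4  →  {$0:0, $1:30, $2:15, $3:65527, $4:24}
[8] bne  $1, $0, L14  →  {$0:0, $1:30, $2:15, $3:65527, $4:24}  ⟨branch taken⟩
[9] or   $1, $0, $3  →  {$0:0, $1:65527, $2:15, $3:65527, $4:24}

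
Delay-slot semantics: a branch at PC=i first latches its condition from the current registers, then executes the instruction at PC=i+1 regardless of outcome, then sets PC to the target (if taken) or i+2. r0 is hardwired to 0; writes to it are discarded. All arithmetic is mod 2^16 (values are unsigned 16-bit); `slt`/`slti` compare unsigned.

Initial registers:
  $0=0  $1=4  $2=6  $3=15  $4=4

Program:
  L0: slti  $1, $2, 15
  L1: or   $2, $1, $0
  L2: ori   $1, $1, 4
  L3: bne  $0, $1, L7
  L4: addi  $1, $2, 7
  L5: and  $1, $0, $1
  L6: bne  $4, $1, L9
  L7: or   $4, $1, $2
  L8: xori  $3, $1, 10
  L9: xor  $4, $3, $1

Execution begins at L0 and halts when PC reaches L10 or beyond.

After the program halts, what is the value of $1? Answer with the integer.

8

[0] slti  $1, $2, 15  →  {$0:0, $1:1, $2:6, $3:15, $4:4}
[1] or   $2, $1, $0  →  {$0:0, $1:1, $2:1, $3:15, $4:4}
[2] ori   $1, $1, 4  →  {$0:0, $1:5, $2:1, $3:15, $4:4}
[3] bne  $0, $1, L7  →  {$0:0, $1:5, $2:1, $3:15, $4:4}  ⟨branch taken⟩
[4] addi  $1, $2, 7  →  {$0:0, $1:8, $2:1, $3:15, $4:4}
[7] or   $4, $1, $2  →  {$0:0, $1:8, $2:1, $3:15, $4:9}
[8] xori  $3, $1, 10  →  {$0:0, $1:8, $2:1, $3:2, $4:9}
[9] xor  $4, $3, $1  →  {$0:0, $1:8, $2:1, $3:2, $4:10}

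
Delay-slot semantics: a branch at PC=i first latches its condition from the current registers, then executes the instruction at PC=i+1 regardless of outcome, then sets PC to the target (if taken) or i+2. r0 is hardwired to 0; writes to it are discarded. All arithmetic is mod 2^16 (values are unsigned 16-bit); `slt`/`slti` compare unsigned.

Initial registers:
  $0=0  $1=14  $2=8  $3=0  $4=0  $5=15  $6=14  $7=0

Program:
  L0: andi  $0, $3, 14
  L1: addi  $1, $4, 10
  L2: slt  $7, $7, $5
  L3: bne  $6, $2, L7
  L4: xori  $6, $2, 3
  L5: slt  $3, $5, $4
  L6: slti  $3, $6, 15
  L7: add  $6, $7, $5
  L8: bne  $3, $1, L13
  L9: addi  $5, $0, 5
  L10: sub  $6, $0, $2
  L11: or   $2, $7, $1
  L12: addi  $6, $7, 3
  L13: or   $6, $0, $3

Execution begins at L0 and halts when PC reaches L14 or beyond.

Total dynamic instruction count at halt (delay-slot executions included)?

[0] andi  $0, $3, 14  →  {$0:0, $1:14, $2:8, $3:0, $4:0, $5:15, $6:14, $7:0}
[1] addi  $1, $4, 10  →  {$0:0, $1:10, $2:8, $3:0, $4:0, $5:15, $6:14, $7:0}
[2] slt  $7, $7, $5  →  {$0:0, $1:10, $2:8, $3:0, $4:0, $5:15, $6:14, $7:1}
[3] bne  $6, $2, L7  →  {$0:0, $1:10, $2:8, $3:0, $4:0, $5:15, $6:14, $7:1}  ⟨branch taken⟩
[4] xori  $6, $2, 3  →  {$0:0, $1:10, $2:8, $3:0, $4:0, $5:15, $6:11, $7:1}
[7] add  $6, $7, $5  →  {$0:0, $1:10, $2:8, $3:0, $4:0, $5:15, $6:16, $7:1}
[8] bne  $3, $1, L13  →  {$0:0, $1:10, $2:8, $3:0, $4:0, $5:15, $6:16, $7:1}  ⟨branch taken⟩
[9] addi  $5, $0, 5  →  {$0:0, $1:10, $2:8, $3:0, $4:0, $5:5, $6:16, $7:1}
[13] or   $6, $0, $3  →  {$0:0, $1:10, $2:8, $3:0, $4:0, $5:5, $6:0, $7:1}

9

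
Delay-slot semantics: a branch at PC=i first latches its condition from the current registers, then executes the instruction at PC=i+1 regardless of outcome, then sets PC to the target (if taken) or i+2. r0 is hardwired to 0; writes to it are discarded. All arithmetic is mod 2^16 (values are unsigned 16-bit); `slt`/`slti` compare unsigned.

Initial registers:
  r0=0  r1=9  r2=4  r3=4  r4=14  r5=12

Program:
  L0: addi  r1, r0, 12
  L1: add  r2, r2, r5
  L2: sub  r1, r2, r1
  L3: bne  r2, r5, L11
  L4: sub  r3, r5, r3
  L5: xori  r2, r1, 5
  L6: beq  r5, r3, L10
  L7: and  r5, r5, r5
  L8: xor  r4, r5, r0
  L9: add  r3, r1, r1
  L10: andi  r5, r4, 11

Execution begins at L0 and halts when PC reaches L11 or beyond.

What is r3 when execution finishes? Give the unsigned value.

[0] addi  r1, r0, 12  →  {r0:0, r1:12, r2:4, r3:4, r4:14, r5:12}
[1] add  r2, r2, r5  →  {r0:0, r1:12, r2:16, r3:4, r4:14, r5:12}
[2] sub  r1, r2, r1  →  {r0:0, r1:4, r2:16, r3:4, r4:14, r5:12}
[3] bne  r2, r5, L11  →  {r0:0, r1:4, r2:16, r3:4, r4:14, r5:12}  ⟨branch taken⟩
[4] sub  r3, r5, r3  →  {r0:0, r1:4, r2:16, r3:8, r4:14, r5:12}

8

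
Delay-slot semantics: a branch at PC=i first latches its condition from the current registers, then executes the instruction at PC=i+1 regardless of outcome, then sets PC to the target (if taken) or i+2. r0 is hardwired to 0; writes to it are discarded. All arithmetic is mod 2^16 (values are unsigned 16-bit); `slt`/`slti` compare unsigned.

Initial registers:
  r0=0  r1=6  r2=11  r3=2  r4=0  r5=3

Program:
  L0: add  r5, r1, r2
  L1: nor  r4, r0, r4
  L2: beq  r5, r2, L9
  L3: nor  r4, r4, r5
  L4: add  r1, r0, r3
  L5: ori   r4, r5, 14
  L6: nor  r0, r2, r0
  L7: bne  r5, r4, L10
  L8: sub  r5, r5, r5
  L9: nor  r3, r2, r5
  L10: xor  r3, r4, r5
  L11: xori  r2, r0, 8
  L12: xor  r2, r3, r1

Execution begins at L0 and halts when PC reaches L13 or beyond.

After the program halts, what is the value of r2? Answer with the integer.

#0 add  r5, r1, r2 ; 0/6/11/2/0/17
#1 nor  r4, r0, r4 ; 0/6/11/2/65535/17
#2 beq  r5, r2, L9 ; 0/6/11/2/65535/17 ; →fallthru
#3 nor  r4, r4, r5 ; 0/6/11/2/0/17
#4 add  r1, r0, r3 ; 0/2/11/2/0/17
#5 ori   r4, r5, 14 ; 0/2/11/2/31/17
#6 nor  r0, r2, r0 ; 0/2/11/2/31/17
#7 bne  r5, r4, L10 ; 0/2/11/2/31/17 ; →target
#8 sub  r5, r5, r5 ; 0/2/11/2/31/0
#10 xor  r3, r4, r5 ; 0/2/11/31/31/0
#11 xori  r2, r0, 8 ; 0/2/8/31/31/0
#12 xor  r2, r3, r1 ; 0/2/29/31/31/0

29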